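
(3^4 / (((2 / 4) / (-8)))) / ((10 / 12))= -7776 / 5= -1555.20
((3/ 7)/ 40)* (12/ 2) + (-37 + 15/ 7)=-4871/ 140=-34.79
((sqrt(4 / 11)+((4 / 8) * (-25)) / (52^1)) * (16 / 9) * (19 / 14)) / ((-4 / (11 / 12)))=5225 / 39312 - 19 * sqrt(11) / 189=-0.20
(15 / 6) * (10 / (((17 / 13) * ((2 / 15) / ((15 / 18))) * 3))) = 8125 / 204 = 39.83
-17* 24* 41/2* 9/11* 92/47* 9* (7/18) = -24238872/517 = -46883.70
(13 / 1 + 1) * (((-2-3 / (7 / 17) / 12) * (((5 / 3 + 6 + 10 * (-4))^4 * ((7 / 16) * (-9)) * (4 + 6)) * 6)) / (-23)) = -226192312955 / 552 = -409768682.89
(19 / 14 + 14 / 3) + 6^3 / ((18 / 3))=42.02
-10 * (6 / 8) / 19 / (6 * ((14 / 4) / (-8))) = 20 / 133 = 0.15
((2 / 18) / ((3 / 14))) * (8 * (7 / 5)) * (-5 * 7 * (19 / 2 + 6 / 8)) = -56252 / 27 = -2083.41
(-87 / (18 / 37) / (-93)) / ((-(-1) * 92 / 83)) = 89059 / 51336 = 1.73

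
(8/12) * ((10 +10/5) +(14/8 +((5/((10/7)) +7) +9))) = 133/6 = 22.17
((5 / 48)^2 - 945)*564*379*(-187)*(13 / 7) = 94282550698765 / 1344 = 70150707365.15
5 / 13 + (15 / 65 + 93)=1217 / 13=93.62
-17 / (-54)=17 / 54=0.31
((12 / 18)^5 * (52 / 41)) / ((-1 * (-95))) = 1664 / 946485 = 0.00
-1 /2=-0.50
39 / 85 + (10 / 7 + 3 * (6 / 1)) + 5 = 24.89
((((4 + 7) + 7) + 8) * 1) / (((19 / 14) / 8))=153.26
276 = 276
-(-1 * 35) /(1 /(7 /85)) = 49 /17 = 2.88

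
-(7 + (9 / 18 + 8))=-31 / 2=-15.50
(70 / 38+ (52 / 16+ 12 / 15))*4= 2239 / 95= 23.57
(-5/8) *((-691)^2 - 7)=-1193685/4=-298421.25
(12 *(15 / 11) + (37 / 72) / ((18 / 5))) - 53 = -520253 / 14256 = -36.49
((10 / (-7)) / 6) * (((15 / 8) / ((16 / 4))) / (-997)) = 25 / 223328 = 0.00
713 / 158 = 4.51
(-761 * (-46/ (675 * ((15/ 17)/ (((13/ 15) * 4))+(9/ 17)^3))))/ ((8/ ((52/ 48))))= 14532688391/ 833757300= 17.43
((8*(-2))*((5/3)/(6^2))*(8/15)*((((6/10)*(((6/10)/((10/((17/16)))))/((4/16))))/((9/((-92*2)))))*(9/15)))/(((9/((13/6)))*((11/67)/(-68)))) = -370530368/5011875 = -73.93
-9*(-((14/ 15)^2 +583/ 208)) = 171943/ 5200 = 33.07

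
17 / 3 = 5.67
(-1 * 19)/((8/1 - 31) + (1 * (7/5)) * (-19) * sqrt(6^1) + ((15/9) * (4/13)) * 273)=-18525/78697 - 12635 * sqrt(6)/236091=-0.37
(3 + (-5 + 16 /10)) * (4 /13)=-8 /65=-0.12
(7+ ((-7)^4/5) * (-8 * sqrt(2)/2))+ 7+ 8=22-9604 * sqrt(2)/5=-2694.42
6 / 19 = 0.32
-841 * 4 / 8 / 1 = -841 / 2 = -420.50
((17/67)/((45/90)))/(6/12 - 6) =-68/737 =-0.09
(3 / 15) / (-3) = -1 / 15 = -0.07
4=4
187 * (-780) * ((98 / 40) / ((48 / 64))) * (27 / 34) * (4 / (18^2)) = -4671.33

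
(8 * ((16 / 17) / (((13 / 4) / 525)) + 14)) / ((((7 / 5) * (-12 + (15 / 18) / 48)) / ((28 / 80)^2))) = -5283936 / 544765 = -9.70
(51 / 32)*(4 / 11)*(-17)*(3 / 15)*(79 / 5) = -68493 / 2200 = -31.13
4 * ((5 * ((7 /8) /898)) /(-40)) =-0.00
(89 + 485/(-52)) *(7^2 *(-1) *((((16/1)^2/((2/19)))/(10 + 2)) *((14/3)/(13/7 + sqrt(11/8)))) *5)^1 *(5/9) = -201599484800/21951 + 352799098400 *sqrt(22)/285363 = -3385228.12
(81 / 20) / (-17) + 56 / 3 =18797 / 1020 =18.43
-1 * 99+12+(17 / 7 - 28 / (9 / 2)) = -5720 / 63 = -90.79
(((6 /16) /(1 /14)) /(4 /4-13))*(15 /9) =-35 /48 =-0.73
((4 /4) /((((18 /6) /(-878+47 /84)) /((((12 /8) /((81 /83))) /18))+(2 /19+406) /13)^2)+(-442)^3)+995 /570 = -3646203582916637727397171573037 /42225433242439005800496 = -86350886.25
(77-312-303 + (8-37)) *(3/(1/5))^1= -8505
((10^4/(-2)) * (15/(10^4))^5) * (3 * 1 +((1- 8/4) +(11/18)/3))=-1071/12800000000000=-0.00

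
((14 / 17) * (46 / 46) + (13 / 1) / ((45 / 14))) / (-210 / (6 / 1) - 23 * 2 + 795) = 266 / 39015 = 0.01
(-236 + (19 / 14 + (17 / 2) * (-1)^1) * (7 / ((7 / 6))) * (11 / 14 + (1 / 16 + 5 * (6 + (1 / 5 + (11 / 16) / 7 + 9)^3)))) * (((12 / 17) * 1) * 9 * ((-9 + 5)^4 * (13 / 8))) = -150003540236043 / 326536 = -459378262.23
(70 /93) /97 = 70 /9021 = 0.01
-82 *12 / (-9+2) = 984 / 7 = 140.57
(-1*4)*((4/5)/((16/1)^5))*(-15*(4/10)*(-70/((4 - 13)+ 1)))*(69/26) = 1449/3407872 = 0.00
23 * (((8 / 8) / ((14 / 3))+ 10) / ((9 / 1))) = 3289 / 126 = 26.10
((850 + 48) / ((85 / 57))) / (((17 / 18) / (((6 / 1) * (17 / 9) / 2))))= 307116 / 85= 3613.13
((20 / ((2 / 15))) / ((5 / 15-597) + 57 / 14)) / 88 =-1575 / 547558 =-0.00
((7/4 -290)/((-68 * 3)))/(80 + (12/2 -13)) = 1153/59568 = 0.02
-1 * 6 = -6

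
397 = 397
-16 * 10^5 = -1600000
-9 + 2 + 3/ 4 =-6.25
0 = 0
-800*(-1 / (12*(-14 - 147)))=-200 / 483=-0.41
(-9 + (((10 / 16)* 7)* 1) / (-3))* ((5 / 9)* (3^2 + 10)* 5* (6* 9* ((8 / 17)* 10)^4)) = -1220864000000 / 83521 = -14617449.50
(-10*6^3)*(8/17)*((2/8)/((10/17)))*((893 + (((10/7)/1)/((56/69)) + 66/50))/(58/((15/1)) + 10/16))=-1034630496/12005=-86183.30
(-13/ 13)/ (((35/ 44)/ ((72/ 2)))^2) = -2509056/ 1225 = -2048.21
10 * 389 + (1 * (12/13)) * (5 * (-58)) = 47090/13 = 3622.31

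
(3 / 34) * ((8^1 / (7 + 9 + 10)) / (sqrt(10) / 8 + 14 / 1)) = 0.00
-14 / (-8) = 7 / 4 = 1.75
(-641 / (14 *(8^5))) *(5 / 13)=-3205 / 5963776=-0.00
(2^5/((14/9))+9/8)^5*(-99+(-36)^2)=452769850671103125/78675968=5754868509.16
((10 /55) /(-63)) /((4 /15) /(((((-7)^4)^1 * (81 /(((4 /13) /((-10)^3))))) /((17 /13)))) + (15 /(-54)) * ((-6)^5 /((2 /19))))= -978193125 /6955129193512313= -0.00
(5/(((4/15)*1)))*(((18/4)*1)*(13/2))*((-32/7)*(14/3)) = -11700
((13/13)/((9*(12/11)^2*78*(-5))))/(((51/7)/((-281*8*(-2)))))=-0.15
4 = 4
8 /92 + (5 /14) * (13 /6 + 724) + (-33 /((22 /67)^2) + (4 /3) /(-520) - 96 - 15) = -108879371 /690690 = -157.64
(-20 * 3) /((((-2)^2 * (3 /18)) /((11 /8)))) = -123.75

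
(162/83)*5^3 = 20250/83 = 243.98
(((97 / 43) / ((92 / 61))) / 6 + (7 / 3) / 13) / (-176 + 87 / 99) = -1455355 / 594404824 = -0.00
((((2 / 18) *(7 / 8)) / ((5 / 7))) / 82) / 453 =49 / 13372560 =0.00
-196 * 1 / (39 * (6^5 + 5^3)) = -196 / 308139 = -0.00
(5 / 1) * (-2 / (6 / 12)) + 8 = -12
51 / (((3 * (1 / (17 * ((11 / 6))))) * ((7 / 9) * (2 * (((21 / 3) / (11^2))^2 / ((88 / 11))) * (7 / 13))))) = 3630411642 / 2401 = 1512041.50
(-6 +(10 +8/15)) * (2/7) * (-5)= -136/21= -6.48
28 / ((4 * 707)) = 1 / 101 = 0.01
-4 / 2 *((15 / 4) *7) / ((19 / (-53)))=5565 / 38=146.45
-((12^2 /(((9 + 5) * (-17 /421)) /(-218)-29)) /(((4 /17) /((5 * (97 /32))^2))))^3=166834836949179177122310441272671875 /1464061756063431968948224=113953415051.13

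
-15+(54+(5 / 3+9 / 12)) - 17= 293 / 12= 24.42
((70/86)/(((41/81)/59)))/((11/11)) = 167265/1763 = 94.88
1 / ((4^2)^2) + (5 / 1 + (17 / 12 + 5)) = 8771 / 768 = 11.42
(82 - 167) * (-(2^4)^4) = 5570560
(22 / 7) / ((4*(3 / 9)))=33 / 14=2.36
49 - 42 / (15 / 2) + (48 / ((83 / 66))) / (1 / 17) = 287291 / 415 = 692.27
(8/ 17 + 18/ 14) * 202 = 42218/ 119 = 354.77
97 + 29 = 126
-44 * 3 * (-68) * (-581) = -5215056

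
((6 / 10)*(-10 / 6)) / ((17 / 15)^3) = -3375 / 4913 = -0.69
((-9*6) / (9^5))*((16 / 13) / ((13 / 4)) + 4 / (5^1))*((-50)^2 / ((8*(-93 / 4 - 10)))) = 166000 / 16385733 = 0.01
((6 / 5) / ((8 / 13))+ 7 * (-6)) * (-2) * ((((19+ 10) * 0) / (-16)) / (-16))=0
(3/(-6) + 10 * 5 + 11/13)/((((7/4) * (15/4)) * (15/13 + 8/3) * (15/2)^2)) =5984/167625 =0.04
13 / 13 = 1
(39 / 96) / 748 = 13 / 23936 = 0.00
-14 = -14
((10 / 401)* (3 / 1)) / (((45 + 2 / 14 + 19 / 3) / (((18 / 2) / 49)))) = 810 / 3034367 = 0.00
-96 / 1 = -96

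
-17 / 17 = -1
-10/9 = -1.11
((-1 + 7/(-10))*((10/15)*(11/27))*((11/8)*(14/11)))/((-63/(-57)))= -0.73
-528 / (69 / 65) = -11440 / 23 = -497.39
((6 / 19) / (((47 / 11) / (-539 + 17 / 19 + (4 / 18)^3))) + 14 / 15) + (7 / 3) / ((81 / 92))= -248657174 / 6871635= -36.19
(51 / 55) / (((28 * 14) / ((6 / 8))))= 0.00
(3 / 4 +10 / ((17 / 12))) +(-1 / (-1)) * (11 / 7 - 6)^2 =91367 / 3332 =27.42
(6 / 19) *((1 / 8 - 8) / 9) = -21 / 76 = -0.28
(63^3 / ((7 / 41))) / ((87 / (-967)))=-472076829 / 29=-16278511.34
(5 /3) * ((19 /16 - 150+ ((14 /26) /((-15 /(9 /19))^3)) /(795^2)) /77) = -1863654110134711 /578585937930000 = -3.22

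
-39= -39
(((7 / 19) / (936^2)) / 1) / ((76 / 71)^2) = 35287 / 96146279424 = 0.00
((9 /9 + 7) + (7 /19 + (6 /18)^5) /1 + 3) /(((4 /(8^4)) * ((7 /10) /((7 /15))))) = 107534336 /13851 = 7763.65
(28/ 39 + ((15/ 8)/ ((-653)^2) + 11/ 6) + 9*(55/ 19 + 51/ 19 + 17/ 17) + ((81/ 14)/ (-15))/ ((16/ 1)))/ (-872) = -21848070011477/ 308588031548160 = -0.07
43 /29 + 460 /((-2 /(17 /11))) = -112917 /319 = -353.97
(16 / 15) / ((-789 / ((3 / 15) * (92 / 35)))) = -1472 / 2071125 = -0.00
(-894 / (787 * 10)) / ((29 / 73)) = -32631 / 114115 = -0.29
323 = 323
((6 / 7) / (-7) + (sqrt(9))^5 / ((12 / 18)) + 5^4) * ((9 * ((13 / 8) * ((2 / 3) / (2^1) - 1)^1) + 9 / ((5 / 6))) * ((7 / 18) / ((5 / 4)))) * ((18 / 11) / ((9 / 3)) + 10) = 2811811 / 825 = 3408.26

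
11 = 11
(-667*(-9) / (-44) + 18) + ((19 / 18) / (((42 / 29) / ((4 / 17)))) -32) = -21242603 / 141372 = -150.26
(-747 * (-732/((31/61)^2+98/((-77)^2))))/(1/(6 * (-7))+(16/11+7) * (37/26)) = 82146591114588/495703073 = 165717.33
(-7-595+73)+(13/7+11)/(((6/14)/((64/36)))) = -1427/3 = -475.67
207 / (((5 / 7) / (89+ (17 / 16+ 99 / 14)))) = 2251953 / 80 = 28149.41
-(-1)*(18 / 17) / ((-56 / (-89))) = 801 / 476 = 1.68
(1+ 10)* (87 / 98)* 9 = 8613 / 98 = 87.89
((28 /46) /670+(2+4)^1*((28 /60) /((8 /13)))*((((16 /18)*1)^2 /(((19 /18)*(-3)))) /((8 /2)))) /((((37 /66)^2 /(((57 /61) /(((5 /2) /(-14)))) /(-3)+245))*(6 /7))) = -142561393981006 /550138502475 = -259.14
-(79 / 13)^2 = -36.93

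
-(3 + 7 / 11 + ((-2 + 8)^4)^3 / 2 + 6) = -11972302954 / 11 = -1088391177.64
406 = 406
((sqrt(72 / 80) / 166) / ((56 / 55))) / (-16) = -33*sqrt(10) / 297472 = -0.00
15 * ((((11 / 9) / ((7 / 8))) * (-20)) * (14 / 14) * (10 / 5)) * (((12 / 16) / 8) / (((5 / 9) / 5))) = -4950 / 7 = -707.14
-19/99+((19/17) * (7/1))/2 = 12521/3366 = 3.72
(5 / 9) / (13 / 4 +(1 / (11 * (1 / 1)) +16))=0.03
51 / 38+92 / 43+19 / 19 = 7323 / 1634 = 4.48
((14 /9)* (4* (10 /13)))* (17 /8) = 1190 /117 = 10.17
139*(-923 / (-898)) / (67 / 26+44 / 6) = 14.42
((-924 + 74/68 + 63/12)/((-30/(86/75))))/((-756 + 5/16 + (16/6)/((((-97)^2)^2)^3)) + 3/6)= -0.05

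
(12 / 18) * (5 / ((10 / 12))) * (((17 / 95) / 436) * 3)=51 / 10355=0.00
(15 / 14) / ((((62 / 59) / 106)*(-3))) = -15635 / 434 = -36.03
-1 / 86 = -0.01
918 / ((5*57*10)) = 153 / 475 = 0.32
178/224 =89/112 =0.79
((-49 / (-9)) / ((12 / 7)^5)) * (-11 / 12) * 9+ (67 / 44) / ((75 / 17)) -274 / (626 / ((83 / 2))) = -5359664059951 / 257018572800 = -20.85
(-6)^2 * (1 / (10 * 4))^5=9 / 25600000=0.00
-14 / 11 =-1.27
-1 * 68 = -68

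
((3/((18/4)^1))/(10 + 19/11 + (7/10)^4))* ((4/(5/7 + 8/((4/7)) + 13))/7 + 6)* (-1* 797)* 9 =-307195680000/127691867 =-2405.76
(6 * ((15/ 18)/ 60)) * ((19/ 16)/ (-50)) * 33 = -209/ 3200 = -0.07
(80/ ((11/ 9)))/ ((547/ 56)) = 40320/ 6017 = 6.70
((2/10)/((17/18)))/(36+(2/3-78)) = -0.01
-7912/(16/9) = -8901/2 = -4450.50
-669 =-669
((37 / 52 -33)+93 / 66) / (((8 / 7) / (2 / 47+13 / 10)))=-78017471 / 2150720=-36.28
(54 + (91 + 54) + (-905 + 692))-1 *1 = -15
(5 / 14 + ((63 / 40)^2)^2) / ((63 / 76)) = 2216743813 / 282240000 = 7.85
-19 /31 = -0.61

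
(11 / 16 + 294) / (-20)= -943 / 64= -14.73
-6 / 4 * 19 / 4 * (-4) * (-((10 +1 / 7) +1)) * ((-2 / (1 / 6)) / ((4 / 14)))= 13338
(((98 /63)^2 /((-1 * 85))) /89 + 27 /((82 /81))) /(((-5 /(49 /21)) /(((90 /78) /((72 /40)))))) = -721592837 /90444114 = -7.98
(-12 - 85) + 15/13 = -1246/13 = -95.85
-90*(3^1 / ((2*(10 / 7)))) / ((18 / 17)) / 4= -357 / 16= -22.31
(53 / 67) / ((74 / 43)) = 2279 / 4958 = 0.46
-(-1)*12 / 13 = 12 / 13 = 0.92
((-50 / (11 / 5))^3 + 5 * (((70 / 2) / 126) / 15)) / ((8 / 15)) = -4218716725 / 191664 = -22011.00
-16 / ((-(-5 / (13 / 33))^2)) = 2704 / 27225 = 0.10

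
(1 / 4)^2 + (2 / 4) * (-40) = -319 / 16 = -19.94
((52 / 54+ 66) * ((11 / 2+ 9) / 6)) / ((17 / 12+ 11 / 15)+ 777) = 262160 / 1262223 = 0.21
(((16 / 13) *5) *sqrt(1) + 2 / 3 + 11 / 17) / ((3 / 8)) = 39608 / 1989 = 19.91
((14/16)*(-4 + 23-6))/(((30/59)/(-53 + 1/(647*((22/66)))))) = -1185.55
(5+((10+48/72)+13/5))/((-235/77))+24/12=-14048/3525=-3.99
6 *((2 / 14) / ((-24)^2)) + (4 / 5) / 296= 521 / 124320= 0.00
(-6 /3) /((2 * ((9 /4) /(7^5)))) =-67228 /9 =-7469.78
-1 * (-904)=904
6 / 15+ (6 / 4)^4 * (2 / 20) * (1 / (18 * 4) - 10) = -5959 / 1280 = -4.66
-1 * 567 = -567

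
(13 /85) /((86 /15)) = 39 /1462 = 0.03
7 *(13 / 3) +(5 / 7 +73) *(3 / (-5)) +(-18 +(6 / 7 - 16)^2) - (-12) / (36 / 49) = 157102 / 735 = 213.74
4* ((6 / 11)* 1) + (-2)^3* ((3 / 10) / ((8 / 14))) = -111 / 55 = -2.02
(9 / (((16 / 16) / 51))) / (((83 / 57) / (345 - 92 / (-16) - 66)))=29799657 / 332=89758.00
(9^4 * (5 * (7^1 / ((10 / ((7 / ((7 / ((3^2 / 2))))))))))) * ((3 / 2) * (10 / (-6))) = -2066715 / 8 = -258339.38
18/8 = 9/4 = 2.25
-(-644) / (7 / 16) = 1472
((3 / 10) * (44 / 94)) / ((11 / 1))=3 / 235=0.01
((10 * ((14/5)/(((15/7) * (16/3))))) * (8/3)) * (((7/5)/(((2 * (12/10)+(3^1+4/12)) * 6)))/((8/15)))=343/688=0.50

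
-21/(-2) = 21/2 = 10.50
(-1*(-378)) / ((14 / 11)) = 297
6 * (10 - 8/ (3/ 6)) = -36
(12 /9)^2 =16 /9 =1.78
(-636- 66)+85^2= 6523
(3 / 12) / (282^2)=1 / 318096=0.00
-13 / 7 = -1.86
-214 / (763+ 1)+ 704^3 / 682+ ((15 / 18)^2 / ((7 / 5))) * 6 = 63613640066 / 124341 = 511606.31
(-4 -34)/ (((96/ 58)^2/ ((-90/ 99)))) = 79895/ 6336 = 12.61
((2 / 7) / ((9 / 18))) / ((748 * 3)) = 1 / 3927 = 0.00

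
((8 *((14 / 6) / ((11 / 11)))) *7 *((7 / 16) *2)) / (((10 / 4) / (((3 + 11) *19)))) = 182476 / 15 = 12165.07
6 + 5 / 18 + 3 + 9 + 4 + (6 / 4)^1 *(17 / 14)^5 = 254003563 / 9680832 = 26.24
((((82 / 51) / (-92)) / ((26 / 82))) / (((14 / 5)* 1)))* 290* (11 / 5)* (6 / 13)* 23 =-2681195 / 20111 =-133.32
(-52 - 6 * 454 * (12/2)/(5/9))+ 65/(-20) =-29474.45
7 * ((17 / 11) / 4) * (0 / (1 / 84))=0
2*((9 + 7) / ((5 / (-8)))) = -256 / 5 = -51.20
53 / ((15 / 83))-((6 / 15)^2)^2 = 293.24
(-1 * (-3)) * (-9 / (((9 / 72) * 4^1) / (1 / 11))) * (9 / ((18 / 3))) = -81 / 11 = -7.36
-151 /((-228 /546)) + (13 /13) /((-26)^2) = 4644477 /12844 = 361.61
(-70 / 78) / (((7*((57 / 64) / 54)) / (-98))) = 188160 / 247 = 761.78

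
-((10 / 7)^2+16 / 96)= -649 / 294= -2.21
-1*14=-14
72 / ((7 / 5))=360 / 7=51.43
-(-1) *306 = 306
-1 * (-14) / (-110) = -7 / 55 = -0.13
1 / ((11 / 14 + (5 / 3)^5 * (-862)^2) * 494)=0.00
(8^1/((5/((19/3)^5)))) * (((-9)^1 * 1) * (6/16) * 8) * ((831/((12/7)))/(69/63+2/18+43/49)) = -470513284178/4595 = -102396797.43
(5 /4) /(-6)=-5 /24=-0.21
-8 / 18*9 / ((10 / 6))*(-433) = 5196 / 5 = 1039.20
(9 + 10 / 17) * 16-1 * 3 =2557 / 17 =150.41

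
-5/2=-2.50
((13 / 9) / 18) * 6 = 13 / 27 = 0.48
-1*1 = -1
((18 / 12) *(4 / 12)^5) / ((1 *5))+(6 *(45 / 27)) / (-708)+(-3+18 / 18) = -48098 / 23895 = -2.01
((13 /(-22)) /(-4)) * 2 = 13 /44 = 0.30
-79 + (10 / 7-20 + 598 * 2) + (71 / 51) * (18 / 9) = 1101.21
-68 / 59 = -1.15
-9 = -9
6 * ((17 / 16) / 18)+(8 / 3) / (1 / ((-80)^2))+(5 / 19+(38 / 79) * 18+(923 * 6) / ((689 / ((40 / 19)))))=65269852385 / 3818544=17092.86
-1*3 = -3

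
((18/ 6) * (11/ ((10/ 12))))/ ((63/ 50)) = 220/ 7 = 31.43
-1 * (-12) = 12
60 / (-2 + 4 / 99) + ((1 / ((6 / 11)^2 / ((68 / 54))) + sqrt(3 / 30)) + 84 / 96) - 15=-7639087 / 188568 + sqrt(10) / 10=-40.19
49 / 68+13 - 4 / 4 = 865 / 68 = 12.72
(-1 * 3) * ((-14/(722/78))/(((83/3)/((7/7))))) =4914/29963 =0.16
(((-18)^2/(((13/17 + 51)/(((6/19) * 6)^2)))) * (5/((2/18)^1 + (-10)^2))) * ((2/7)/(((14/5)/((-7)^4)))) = 57868020/210463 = 274.96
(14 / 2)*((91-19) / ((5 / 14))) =7056 / 5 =1411.20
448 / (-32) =-14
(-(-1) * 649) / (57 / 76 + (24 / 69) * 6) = 59708 / 261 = 228.77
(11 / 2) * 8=44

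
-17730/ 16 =-8865/ 8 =-1108.12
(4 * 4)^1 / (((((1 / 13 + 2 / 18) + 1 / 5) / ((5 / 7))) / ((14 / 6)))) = 15600 / 227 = 68.72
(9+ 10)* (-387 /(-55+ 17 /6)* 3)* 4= 529416 /313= 1691.42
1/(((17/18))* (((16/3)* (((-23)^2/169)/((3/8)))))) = 13689/575552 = 0.02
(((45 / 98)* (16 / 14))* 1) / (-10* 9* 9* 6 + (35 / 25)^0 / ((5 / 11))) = -900 / 8331127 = -0.00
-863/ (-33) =26.15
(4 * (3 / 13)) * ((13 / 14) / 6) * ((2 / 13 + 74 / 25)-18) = -2.13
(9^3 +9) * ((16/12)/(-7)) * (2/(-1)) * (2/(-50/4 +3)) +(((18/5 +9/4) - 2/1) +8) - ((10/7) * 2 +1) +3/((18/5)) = -401887/7980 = -50.36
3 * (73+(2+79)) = 462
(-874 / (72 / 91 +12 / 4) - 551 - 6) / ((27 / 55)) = -129943 / 81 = -1604.23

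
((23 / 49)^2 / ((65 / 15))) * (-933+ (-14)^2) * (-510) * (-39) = -1789517070 / 2401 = -745321.56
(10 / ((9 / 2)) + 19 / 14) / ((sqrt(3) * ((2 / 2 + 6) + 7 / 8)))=1804 * sqrt(3) / 11907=0.26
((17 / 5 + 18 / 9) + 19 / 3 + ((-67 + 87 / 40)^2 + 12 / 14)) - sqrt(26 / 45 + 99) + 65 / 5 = 142056469 / 33600 - sqrt(22405) / 15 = 4217.89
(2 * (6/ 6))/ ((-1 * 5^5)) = -2/ 3125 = -0.00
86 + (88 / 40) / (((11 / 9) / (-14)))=304 / 5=60.80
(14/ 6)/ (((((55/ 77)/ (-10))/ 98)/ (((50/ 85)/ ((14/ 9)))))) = -20580/ 17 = -1210.59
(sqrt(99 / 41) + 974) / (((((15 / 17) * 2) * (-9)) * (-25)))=17 * sqrt(451) / 92250 + 8279 / 3375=2.46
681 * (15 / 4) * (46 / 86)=234945 / 172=1365.96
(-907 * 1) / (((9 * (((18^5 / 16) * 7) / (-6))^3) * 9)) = 0.00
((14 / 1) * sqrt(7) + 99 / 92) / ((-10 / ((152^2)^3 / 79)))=-86329568002048 * sqrt(7) / 395- 152618343432192 / 9085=-595043412339.96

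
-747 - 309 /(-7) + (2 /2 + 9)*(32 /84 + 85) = 3170 /21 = 150.95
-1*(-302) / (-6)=-151 / 3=-50.33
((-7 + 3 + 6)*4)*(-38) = -304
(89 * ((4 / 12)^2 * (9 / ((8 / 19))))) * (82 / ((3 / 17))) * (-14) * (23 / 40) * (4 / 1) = -189758947 / 60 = -3162649.12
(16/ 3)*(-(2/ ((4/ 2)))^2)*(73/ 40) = -146/ 15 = -9.73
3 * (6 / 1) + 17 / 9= 179 / 9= 19.89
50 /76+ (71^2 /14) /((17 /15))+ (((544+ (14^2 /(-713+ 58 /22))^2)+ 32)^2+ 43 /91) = 2275067939181916906436831 /6848848500776456993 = 332182.55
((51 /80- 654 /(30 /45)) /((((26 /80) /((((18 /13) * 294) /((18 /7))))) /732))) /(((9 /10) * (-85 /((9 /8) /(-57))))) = -378685377 /4199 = -90184.66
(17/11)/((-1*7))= -0.22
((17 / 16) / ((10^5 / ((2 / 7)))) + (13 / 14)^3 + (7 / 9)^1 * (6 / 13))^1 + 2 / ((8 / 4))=23111532487 / 10701600000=2.16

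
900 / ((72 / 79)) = 1975 / 2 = 987.50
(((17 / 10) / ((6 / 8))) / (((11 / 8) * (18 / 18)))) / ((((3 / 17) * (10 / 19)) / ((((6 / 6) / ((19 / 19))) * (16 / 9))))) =702848 / 22275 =31.55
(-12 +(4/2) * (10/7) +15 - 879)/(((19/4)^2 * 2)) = -48896/2527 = -19.35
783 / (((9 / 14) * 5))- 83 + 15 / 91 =73148 / 455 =160.76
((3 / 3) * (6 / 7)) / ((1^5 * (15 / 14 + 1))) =12 / 29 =0.41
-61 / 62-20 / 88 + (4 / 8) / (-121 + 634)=-423397 / 349866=-1.21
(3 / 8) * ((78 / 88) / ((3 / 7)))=273 / 352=0.78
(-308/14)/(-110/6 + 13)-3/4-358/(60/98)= -581.36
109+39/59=6470/59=109.66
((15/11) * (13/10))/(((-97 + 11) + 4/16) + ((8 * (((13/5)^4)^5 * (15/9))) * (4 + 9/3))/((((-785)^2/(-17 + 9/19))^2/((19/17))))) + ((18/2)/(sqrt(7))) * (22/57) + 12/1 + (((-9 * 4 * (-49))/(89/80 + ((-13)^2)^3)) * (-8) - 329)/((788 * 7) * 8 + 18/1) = 66 * sqrt(7)/133 + 180948848244673920630622483085630757809843/15120010163656770347862403667941753120466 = 13.28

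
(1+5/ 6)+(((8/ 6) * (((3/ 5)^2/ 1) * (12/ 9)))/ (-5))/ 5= 6779/ 3750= 1.81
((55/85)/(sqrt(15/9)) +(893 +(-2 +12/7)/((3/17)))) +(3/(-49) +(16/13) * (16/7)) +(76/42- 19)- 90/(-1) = 11 * sqrt(15)/85 +1847827/1911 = 967.44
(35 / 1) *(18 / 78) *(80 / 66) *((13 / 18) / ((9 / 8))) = 5600 / 891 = 6.29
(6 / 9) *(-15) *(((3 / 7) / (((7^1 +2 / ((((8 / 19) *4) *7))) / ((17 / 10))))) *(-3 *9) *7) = 154224 / 803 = 192.06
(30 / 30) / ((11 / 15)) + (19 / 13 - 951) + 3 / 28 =-948.07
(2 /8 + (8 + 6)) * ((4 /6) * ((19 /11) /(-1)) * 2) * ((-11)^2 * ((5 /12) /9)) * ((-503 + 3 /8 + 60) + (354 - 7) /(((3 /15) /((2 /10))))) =1687675 /96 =17579.95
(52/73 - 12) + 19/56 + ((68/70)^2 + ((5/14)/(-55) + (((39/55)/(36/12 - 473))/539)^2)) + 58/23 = -4882364455746654307/651897502241755000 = -7.49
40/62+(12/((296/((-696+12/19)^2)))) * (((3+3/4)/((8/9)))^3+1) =2529574490596331/1696018432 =1491478.18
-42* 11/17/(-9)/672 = 11/2448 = 0.00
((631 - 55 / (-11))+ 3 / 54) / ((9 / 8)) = 45796 / 81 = 565.38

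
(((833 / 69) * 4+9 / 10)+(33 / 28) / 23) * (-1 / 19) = -475669 / 183540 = -2.59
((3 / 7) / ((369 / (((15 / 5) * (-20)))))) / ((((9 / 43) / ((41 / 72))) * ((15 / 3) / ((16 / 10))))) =-172 / 2835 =-0.06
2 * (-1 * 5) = -10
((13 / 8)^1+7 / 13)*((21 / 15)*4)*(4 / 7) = 90 / 13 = 6.92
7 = 7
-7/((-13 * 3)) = 7/39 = 0.18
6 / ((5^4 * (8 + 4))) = 1 / 1250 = 0.00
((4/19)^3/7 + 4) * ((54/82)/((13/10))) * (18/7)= 933683760/179136503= 5.21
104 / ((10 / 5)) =52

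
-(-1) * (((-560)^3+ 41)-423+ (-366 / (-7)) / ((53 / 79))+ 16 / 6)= -195460943456 / 1113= -175616301.40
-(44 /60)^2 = -121 /225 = -0.54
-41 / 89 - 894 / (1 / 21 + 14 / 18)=-2507395 / 2314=-1083.58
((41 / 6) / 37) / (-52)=-41 / 11544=-0.00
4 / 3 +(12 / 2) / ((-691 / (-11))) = 2962 / 2073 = 1.43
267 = 267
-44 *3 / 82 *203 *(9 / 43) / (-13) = 120582 / 22919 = 5.26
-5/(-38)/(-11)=-5/418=-0.01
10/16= 5/8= 0.62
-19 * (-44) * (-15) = -12540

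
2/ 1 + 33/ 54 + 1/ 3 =53/ 18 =2.94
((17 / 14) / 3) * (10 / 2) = 85 / 42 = 2.02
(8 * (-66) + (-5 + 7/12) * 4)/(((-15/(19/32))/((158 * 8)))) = 2457137/90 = 27301.52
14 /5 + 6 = 44 /5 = 8.80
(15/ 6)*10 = 25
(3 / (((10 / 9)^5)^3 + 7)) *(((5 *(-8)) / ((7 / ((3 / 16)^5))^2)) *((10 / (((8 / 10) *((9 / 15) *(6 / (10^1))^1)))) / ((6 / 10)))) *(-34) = 0.00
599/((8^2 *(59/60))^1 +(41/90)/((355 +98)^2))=11062817190/1162303817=9.52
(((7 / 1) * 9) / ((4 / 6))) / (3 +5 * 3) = 21 / 4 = 5.25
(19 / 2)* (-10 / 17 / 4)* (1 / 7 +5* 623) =-4352.04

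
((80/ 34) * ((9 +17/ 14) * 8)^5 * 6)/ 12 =1224644791152640/ 285719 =4286186046.96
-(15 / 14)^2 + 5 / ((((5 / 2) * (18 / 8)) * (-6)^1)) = -6859 / 5292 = -1.30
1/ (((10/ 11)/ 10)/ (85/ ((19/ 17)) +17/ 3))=51238/ 57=898.91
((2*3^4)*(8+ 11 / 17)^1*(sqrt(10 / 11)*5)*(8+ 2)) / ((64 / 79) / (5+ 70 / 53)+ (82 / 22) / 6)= 3858597000*sqrt(110) / 454121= 89115.69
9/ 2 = 4.50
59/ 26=2.27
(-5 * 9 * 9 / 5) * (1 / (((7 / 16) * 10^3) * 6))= -27 / 875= -0.03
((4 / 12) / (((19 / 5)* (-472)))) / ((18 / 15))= -25 / 161424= -0.00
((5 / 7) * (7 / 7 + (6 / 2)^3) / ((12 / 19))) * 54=1710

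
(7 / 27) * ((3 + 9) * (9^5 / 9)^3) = 878669669052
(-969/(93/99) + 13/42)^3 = -2420304516099425591/2207155608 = -1096571762.92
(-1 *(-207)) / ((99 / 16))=368 / 11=33.45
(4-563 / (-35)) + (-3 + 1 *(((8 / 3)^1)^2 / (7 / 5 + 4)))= 18.40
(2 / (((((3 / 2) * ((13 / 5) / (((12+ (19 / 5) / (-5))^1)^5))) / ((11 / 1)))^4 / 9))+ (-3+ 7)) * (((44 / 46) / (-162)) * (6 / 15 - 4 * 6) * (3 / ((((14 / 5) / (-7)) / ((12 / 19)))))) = -603112325795395366365807183438277845734566292712158005808 / 774294938310049474239349365234375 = -778918078828887068805022.50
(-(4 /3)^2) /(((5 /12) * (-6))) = 32 /45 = 0.71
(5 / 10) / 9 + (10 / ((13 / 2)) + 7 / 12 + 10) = 5699 / 468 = 12.18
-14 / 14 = -1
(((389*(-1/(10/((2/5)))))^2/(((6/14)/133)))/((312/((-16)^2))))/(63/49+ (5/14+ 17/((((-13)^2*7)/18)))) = 820484252224/25306875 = 32421.40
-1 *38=-38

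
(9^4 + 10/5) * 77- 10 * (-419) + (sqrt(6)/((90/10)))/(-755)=509541- sqrt(6)/6795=509541.00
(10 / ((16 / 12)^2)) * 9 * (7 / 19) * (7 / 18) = 2205 / 304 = 7.25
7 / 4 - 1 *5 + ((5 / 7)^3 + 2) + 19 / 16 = 1657 / 5488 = 0.30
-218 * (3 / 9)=-218 / 3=-72.67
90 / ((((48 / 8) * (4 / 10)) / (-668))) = -25050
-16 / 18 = -8 / 9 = -0.89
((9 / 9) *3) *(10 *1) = 30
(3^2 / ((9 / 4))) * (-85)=-340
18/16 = 9/8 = 1.12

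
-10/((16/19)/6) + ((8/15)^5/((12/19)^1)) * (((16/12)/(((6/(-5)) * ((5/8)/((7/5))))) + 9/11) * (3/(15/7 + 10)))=-9109554575713/127802812500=-71.28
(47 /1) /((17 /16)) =752 /17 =44.24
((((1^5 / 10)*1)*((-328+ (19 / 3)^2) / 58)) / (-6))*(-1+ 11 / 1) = 2591 / 3132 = 0.83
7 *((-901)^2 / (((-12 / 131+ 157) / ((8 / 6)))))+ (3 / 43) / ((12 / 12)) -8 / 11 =1408426332349 / 29167545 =48287.45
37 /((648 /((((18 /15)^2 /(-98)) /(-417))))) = 37 /18389700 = 0.00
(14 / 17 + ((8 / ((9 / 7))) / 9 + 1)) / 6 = 3463 / 8262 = 0.42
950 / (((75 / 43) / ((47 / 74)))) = 38399 / 111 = 345.94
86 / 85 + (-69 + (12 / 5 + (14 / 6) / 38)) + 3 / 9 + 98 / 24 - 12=-283375 / 3876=-73.11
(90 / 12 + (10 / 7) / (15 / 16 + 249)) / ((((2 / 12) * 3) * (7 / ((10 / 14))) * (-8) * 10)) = -420215 / 21946512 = -0.02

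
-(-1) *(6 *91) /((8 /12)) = 819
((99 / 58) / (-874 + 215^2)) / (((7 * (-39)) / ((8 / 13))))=-44 / 518618919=-0.00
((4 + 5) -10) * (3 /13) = -3 /13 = -0.23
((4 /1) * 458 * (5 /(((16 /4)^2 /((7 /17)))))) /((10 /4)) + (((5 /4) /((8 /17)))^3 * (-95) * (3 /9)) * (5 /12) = -3068083631 /20054016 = -152.99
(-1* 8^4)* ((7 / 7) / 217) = -4096 / 217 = -18.88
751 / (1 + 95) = 751 / 96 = 7.82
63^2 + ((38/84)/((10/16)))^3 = 4595052601/1157625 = 3969.38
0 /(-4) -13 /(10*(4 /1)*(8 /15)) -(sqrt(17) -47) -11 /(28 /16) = 17967 /448 -sqrt(17) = 35.98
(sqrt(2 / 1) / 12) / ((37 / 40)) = 0.13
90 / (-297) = -0.30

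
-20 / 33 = -0.61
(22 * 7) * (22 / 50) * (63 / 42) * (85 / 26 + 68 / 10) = 3326169 / 3250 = 1023.44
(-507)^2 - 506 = 256543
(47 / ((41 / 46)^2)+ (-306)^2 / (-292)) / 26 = -32090533 / 3190538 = -10.06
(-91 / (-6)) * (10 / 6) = 455 / 18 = 25.28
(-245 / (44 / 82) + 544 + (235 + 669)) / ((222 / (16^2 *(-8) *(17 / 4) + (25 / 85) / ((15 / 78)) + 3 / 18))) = -38862.81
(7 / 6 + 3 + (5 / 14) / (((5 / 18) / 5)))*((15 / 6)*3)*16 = 8900 / 7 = 1271.43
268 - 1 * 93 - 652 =-477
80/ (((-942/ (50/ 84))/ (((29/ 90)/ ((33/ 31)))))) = -44950/ 2937627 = -0.02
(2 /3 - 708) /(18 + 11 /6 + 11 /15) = -21220 /617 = -34.39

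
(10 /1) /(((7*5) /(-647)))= -1294 /7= -184.86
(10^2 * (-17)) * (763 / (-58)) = 648550 / 29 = 22363.79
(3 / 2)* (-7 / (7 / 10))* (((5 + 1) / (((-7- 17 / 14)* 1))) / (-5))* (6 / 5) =-1512 / 575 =-2.63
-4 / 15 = -0.27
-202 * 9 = -1818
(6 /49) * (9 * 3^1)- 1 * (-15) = 897 /49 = 18.31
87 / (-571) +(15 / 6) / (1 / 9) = 25521 / 1142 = 22.35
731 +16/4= 735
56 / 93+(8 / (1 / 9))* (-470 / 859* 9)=-28275976 / 79887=-353.95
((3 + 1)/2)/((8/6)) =3/2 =1.50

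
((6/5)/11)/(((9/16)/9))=96/55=1.75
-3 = -3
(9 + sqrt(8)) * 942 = 11142.38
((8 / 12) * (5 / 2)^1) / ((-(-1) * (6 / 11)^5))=805255 / 23328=34.52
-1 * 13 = -13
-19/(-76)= 1/4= 0.25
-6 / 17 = -0.35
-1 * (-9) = 9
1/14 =0.07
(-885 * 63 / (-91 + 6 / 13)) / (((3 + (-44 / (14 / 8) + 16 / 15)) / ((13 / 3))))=-329790825 / 2604701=-126.61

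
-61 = -61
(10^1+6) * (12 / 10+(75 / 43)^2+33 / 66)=701464 / 9245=75.87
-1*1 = -1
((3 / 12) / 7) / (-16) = -1 / 448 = -0.00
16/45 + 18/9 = 106/45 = 2.36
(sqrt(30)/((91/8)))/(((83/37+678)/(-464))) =-137344 * sqrt(30)/2290379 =-0.33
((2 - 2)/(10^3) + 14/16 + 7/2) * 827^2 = 23937515/8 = 2992189.38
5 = 5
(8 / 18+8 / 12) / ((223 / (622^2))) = 3868840 / 2007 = 1927.67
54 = 54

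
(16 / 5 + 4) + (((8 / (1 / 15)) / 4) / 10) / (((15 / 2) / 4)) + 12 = 104 / 5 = 20.80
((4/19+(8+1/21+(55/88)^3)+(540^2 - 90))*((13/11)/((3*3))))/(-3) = -774198513335/60673536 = -12760.07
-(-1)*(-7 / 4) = -7 / 4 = -1.75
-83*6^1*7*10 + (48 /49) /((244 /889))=-14883696 /427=-34856.43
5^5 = 3125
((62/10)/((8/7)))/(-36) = -217/1440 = -0.15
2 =2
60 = 60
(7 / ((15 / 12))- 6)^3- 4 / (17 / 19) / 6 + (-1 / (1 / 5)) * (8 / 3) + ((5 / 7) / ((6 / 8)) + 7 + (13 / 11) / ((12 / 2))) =-5883707 / 981750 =-5.99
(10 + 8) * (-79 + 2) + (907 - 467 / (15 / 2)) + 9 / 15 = -1622 / 3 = -540.67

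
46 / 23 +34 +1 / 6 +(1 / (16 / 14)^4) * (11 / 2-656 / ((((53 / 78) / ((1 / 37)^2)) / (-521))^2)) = -10510333593288599 / 129380800487424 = -81.24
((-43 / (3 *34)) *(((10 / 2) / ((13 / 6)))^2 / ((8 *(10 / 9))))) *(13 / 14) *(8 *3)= -17415 / 3094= -5.63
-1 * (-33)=33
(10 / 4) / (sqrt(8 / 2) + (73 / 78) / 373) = 1.25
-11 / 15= -0.73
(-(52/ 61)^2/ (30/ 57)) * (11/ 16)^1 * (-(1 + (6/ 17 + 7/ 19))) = 516802/ 316285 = 1.63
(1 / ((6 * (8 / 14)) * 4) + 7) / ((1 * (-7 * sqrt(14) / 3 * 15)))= -0.05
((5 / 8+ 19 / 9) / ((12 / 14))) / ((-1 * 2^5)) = -1379 / 13824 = -0.10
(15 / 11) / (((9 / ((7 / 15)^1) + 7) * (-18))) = -35 / 12144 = -0.00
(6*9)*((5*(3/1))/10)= 81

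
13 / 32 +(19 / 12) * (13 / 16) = 325 / 192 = 1.69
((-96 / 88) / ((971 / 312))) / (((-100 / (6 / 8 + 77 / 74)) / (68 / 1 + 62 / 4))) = 1035567 / 1975985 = 0.52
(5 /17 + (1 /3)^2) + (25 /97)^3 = 58976351 /139638969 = 0.42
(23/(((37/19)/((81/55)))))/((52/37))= 35397/2860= 12.38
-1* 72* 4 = -288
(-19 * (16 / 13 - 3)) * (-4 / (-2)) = 874 / 13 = 67.23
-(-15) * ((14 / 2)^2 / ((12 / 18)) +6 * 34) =8325 / 2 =4162.50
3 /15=1 /5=0.20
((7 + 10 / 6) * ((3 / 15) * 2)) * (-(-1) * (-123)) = -426.40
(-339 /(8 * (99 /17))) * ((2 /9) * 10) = -9605 /594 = -16.17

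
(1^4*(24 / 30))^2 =16 / 25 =0.64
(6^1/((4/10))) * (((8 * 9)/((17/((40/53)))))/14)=21600/6307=3.42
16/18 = 8/9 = 0.89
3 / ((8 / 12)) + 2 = 13 / 2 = 6.50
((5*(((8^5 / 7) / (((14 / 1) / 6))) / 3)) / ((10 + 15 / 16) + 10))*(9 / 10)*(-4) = -9437184 / 16415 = -574.91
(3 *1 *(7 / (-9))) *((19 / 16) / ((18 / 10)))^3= -6001625 / 8957952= -0.67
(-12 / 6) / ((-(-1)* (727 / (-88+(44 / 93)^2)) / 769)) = 185.69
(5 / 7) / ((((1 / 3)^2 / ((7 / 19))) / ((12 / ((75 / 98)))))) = 3528 / 95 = 37.14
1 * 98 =98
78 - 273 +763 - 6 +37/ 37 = 563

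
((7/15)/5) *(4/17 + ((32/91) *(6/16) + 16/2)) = 12944/16575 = 0.78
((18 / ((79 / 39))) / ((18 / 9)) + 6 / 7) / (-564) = -977 / 103964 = -0.01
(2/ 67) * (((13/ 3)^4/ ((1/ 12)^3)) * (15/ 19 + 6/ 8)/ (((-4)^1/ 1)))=-8911032/ 1273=-7000.03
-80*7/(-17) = 560/17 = 32.94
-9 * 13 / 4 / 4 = -117 / 16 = -7.31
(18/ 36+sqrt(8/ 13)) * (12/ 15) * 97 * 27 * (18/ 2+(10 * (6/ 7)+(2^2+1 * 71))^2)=1794884508/ 245+7179538032 * sqrt(26)/ 3185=18820126.57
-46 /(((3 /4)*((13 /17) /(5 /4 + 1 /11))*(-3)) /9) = 322.64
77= 77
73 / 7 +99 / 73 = 6022 / 511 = 11.78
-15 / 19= -0.79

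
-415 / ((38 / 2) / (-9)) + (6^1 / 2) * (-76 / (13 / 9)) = 9567 / 247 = 38.73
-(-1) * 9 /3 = 3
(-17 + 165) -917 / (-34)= 5949 / 34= 174.97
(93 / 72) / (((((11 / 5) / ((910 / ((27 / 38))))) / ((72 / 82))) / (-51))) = -45559150 / 1353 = -33672.69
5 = 5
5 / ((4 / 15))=75 / 4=18.75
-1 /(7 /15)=-15 /7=-2.14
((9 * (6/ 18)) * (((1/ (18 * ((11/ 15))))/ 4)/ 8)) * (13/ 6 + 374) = 11285/ 4224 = 2.67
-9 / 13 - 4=-61 / 13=-4.69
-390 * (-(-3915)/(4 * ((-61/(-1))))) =-763425/122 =-6257.58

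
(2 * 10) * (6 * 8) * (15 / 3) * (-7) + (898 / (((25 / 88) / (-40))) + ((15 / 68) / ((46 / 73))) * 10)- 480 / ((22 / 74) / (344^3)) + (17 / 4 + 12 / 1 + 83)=-2826806643926679 / 43010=-65724404648.38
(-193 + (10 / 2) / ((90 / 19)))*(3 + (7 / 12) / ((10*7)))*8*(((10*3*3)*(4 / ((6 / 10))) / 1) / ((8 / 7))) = -43653925 / 18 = -2425218.06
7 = 7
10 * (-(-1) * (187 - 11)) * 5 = 8800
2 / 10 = 1 / 5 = 0.20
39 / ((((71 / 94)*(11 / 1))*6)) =611 / 781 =0.78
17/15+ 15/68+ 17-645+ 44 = -594299/1020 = -582.65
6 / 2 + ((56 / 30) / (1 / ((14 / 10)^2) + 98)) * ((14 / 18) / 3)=5874409 / 1954935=3.00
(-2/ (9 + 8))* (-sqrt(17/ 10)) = sqrt(170)/ 85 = 0.15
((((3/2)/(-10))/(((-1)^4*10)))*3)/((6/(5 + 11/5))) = -27/500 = -0.05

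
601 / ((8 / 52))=7813 / 2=3906.50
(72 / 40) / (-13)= -9 / 65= -0.14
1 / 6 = 0.17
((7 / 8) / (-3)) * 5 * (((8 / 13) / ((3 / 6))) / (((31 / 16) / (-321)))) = 119840 / 403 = 297.37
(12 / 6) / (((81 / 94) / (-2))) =-376 / 81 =-4.64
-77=-77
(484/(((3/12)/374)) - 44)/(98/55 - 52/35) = 46457950/19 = 2445155.26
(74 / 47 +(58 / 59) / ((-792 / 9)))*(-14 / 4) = -1335187 / 244024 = -5.47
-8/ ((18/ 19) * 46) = -38/ 207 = -0.18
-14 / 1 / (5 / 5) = -14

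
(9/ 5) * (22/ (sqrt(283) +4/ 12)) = -297/ 6365 +891 * sqrt(283)/ 6365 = 2.31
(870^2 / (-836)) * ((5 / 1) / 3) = -315375 / 209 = -1508.97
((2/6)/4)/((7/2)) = 1/42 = 0.02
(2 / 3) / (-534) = -1 / 801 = -0.00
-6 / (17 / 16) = -96 / 17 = -5.65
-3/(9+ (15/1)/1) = -1/8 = -0.12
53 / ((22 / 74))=1961 / 11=178.27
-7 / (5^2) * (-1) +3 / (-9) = -4 / 75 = -0.05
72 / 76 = 18 / 19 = 0.95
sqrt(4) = 2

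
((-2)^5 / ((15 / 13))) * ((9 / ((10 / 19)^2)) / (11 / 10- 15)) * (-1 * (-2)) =450528 / 3475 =129.65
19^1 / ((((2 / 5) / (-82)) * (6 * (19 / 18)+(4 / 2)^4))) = -11685 / 67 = -174.40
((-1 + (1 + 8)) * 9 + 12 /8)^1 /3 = 49 /2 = 24.50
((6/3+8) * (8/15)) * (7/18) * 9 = 56/3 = 18.67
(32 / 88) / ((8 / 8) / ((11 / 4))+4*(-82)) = -1 / 901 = -0.00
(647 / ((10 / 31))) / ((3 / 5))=20057 / 6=3342.83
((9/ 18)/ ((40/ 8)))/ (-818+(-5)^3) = -1/ 9430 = -0.00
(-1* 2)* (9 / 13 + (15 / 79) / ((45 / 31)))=-5072 / 3081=-1.65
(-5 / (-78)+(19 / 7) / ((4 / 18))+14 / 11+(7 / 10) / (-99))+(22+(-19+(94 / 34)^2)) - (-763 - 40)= 21536665757 / 26036010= 827.19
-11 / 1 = -11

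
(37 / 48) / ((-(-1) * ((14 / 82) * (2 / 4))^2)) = 62197 / 588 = 105.78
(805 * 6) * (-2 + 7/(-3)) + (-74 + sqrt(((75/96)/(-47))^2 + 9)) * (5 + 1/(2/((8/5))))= -106796/5 + 29 * sqrt(20358769)/7520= -21341.80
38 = 38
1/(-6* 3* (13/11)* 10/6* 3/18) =-11/65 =-0.17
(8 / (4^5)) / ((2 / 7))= 7 / 256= 0.03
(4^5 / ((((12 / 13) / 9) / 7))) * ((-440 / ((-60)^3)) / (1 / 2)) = 64064 / 225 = 284.73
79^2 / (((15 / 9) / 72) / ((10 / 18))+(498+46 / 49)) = 7339416 / 586801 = 12.51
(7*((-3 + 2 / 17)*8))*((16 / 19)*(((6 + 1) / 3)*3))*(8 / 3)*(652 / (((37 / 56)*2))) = -44884639744 / 35853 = -1251907.50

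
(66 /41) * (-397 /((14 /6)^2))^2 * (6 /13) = 3950.41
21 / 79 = 0.27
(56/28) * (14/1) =28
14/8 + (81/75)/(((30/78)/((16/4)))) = 6491/500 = 12.98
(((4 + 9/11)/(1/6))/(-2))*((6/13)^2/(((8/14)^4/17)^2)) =-2384085336759/30457856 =-78274.89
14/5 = 2.80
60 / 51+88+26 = 1958 / 17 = 115.18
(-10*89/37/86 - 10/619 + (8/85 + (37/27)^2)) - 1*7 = -324885785807/61024928985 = -5.32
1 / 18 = 0.06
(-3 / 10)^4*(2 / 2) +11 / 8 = 13831 / 10000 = 1.38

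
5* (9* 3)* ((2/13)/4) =135/26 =5.19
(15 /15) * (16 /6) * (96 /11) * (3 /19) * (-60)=-46080 /209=-220.48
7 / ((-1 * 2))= -7 / 2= -3.50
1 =1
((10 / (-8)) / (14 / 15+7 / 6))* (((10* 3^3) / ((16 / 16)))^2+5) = -260375 / 6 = -43395.83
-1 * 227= -227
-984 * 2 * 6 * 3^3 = -318816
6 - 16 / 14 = 4.86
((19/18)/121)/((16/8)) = 19/4356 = 0.00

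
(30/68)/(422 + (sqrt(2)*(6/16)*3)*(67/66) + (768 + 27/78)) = 23367732960/63048783648151- 22419540*sqrt(2)/63048783648151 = 0.00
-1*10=-10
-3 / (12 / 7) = -7 / 4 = -1.75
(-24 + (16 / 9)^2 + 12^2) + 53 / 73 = 732541 / 5913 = 123.89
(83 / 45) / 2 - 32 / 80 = 47 / 90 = 0.52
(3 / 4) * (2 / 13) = 3 / 26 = 0.12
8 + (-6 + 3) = 5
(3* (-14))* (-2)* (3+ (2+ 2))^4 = 201684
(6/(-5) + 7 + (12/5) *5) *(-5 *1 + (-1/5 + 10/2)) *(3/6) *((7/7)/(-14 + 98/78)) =3471/24850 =0.14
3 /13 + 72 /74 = 1.20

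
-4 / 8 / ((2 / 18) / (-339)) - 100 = 2851 / 2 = 1425.50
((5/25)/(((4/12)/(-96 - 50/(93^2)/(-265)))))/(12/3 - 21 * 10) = 22003051/78691485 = 0.28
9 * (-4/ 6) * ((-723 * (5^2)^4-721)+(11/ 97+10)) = 164369944986/ 97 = 1694535515.32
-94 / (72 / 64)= -752 / 9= -83.56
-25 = -25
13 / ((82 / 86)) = 559 / 41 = 13.63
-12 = -12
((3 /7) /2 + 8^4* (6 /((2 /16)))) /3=917505 /14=65536.07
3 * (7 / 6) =7 / 2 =3.50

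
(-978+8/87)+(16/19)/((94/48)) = -75941246/77691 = -977.48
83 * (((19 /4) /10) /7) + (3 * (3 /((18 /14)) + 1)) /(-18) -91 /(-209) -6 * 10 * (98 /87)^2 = -31280093863 /442937880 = -70.62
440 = 440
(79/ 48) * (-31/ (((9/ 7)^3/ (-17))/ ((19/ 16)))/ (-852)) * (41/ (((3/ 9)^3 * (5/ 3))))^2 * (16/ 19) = -24004880039/ 113600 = -211310.56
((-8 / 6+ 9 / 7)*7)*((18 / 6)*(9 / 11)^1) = -9 / 11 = -0.82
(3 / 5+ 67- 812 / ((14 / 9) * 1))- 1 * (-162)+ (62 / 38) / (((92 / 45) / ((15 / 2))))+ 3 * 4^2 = -4167487 / 17480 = -238.41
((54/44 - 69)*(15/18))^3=-15345434125/85184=-180144.56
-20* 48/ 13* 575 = -552000/ 13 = -42461.54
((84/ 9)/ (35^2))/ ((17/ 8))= 32/ 8925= 0.00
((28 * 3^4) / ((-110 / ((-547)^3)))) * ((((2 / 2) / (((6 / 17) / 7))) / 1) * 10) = 7362083523186 / 11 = 669280320289.64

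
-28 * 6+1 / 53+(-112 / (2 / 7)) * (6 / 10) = -106843 / 265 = -403.18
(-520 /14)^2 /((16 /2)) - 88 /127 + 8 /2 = 1093730 /6223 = 175.76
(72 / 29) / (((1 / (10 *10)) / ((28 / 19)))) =201600 / 551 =365.88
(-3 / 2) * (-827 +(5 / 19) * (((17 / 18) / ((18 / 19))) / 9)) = 1240.46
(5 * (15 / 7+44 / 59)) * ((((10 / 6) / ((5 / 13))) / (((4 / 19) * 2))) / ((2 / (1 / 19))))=77545 / 19824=3.91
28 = 28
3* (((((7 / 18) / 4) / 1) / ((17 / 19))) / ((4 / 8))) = 133 / 204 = 0.65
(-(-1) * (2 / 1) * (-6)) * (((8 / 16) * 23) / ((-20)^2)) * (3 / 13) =-207 / 2600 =-0.08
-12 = -12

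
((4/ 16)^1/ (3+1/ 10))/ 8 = 5/ 496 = 0.01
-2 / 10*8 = -8 / 5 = -1.60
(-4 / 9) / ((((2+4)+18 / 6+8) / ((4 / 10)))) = -8 / 765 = -0.01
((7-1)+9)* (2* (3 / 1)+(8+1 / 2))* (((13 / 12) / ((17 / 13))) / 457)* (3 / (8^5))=73515 / 2036596736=0.00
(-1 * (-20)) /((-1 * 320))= -1 /16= -0.06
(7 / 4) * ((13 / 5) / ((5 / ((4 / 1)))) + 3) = 889 / 100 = 8.89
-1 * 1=-1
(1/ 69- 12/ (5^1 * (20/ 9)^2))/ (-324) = 16267/ 11178000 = 0.00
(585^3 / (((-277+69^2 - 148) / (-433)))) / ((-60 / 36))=52012382175 / 4336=11995475.59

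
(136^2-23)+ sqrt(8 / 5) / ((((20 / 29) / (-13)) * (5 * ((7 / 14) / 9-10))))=3393 * sqrt(10) / 22375+ 18473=18473.48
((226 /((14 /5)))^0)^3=1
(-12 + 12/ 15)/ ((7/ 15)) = -24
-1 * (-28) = 28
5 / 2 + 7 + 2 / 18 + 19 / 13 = 2591 / 234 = 11.07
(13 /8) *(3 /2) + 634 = 10183 /16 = 636.44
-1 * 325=-325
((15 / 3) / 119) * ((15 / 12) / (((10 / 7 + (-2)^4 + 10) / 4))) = 25 / 3264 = 0.01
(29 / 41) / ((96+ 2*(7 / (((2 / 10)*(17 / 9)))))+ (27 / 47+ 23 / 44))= 1019524 / 193371949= 0.01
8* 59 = 472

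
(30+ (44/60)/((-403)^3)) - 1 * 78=-47124595451/981762405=-48.00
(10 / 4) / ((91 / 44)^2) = 4840 / 8281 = 0.58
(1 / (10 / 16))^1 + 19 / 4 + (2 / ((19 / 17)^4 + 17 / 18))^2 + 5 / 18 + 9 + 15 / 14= 17.34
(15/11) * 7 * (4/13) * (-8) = -3360/143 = -23.50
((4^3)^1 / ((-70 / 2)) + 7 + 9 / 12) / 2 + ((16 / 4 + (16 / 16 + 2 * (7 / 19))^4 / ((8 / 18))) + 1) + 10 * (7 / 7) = 1402514539 / 36489880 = 38.44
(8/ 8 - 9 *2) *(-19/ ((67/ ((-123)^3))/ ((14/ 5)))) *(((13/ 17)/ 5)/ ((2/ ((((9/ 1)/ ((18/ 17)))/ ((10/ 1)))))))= -1632730.26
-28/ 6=-14/ 3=-4.67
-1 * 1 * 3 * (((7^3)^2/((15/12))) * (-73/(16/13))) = 334946703/20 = 16747335.15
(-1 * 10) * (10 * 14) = -1400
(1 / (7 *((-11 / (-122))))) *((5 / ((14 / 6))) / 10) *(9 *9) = 14823 / 539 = 27.50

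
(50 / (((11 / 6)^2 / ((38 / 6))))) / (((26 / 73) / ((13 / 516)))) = 6.66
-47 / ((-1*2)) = 23.50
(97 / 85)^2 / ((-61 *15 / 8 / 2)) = -150544 / 6610875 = -0.02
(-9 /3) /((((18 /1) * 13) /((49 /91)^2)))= -49 /13182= -0.00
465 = 465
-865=-865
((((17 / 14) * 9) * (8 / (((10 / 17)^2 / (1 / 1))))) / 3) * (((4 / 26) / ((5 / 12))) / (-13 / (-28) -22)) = -157216 / 108875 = -1.44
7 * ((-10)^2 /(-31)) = -22.58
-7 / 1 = -7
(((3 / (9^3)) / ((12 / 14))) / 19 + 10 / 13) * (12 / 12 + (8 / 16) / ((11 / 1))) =6373553 / 7922772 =0.80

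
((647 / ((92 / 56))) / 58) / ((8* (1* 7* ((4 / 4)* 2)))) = 647 / 10672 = 0.06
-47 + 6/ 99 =-1549/ 33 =-46.94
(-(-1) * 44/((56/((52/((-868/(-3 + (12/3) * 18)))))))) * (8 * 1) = -39468/1519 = -25.98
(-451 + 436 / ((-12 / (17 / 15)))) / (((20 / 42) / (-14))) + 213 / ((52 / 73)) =57599279 / 3900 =14769.05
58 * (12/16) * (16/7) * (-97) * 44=-2970528/7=-424361.14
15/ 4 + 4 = 31/ 4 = 7.75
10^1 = 10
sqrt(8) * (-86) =-172 * sqrt(2) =-243.24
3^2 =9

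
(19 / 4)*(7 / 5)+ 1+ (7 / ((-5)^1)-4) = 9 / 4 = 2.25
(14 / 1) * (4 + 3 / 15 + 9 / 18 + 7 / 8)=78.05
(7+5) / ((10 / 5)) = 6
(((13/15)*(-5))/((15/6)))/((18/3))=-13/45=-0.29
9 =9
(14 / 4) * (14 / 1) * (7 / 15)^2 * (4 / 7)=1372 / 225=6.10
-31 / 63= -0.49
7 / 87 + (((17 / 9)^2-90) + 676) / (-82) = -7.11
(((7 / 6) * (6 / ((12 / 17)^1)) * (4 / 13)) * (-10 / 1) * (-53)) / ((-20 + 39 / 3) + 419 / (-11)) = -346885 / 9672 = -35.86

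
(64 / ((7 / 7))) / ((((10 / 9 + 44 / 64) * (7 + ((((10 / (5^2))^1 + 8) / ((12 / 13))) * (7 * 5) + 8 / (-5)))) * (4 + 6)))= 9216 / 838901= 0.01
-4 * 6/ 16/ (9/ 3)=-1/ 2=-0.50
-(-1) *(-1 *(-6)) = 6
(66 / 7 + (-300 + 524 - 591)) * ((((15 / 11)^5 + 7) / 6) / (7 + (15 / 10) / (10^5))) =-472249019600000 / 4734909546213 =-99.74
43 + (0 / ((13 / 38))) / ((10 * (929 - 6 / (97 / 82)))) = 43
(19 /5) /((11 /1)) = 0.35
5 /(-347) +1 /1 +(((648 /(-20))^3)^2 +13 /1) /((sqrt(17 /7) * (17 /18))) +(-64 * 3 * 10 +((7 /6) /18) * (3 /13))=-311637835 /162396 +325358829682362 * sqrt(119) /4515625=785990232.02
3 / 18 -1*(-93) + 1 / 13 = 7273 / 78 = 93.24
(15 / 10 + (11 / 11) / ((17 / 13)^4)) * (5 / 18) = 1538425 / 3006756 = 0.51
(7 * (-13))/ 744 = -91/ 744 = -0.12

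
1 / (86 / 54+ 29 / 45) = 135 / 302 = 0.45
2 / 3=0.67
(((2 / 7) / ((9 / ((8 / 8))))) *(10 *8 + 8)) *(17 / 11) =272 / 63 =4.32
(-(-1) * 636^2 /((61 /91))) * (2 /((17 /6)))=441709632 /1037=425949.50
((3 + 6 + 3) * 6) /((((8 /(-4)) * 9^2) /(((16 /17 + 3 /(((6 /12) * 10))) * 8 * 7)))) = -29344 /765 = -38.36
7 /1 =7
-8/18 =-4/9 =-0.44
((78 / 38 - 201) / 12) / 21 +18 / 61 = -573 / 1159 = -0.49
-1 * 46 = -46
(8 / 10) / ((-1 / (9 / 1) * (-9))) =4 / 5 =0.80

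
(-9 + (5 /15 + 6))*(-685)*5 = 27400 /3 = 9133.33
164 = 164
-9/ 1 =-9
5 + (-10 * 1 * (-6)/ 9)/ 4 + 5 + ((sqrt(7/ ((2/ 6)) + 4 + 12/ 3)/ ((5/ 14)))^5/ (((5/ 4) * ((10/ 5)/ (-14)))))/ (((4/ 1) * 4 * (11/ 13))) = 35/ 3- 10290052136 * sqrt(29)/ 171875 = -322394.89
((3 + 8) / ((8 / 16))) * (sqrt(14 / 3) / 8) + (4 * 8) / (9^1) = 32 / 9 + 11 * sqrt(42) / 12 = 9.50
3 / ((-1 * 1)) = -3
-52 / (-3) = 52 / 3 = 17.33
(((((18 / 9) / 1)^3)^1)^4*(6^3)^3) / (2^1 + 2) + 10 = 10319560714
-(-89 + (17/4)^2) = 70.94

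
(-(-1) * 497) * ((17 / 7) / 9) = 1207 / 9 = 134.11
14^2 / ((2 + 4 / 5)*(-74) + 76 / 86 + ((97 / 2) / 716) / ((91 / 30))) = -2745673840 / 2889877023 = -0.95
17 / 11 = 1.55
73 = 73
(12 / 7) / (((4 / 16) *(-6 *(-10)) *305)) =4 / 10675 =0.00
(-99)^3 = -970299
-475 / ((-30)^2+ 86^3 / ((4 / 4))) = -25 / 33524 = -0.00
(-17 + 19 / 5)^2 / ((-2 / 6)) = -13068 / 25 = -522.72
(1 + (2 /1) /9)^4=14641 /6561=2.23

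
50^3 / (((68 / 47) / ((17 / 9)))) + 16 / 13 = 19093894 / 117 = 163195.68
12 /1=12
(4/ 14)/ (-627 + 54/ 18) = -1/ 2184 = -0.00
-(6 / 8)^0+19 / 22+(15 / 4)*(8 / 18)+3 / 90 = 86 / 55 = 1.56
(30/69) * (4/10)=4/23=0.17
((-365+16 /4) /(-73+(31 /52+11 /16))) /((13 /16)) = 92416 /14917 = 6.20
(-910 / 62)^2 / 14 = 29575 / 1922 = 15.39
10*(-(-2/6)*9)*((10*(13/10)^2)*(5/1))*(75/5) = 38025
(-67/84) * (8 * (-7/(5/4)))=536/15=35.73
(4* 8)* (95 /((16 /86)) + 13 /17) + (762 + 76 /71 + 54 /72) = 82695389 /4828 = 17128.29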